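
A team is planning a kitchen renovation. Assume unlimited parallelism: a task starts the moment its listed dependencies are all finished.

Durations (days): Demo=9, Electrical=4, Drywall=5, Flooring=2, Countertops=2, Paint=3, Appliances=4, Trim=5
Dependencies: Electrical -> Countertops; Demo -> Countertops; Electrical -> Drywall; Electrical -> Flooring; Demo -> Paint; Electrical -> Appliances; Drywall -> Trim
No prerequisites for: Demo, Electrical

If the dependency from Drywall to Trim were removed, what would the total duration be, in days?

Before: longest chain Electrical→Drywall→Trim = 4+5+5 = 14, finish 14.
Without Drywall→Trim, Trim's earliest start moves from 9 to 0.
After: Demo→Paint = 9+3 = 12 → 12 days.

12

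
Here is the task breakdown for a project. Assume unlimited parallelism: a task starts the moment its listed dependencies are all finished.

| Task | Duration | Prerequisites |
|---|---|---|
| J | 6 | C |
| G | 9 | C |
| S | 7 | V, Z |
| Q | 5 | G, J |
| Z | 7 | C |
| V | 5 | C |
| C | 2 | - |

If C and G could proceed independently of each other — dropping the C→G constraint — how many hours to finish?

16

Original critical path: C→G→Q = 2+9+5 = 16 ⇒ 16 hours.
Without C→G, G's earliest start moves from 2 to 0.
The longest chain is now C→Z→S = 2+7+7 = 16, so the project takes 16 hours.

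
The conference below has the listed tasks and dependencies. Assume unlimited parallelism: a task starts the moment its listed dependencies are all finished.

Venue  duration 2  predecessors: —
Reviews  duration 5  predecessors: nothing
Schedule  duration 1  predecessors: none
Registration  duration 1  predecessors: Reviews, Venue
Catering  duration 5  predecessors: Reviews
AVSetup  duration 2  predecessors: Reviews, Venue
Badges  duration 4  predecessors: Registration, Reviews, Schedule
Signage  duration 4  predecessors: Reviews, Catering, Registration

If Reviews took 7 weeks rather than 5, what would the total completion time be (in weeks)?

Actual critical path: Reviews→Catering→Signage = 5+5+4 = 14 ⇒ 14 weeks.
Reviews is on the critical path; changing it to 7 makes that path 16 weeks.
That remains the longest chain; total 16 weeks.

16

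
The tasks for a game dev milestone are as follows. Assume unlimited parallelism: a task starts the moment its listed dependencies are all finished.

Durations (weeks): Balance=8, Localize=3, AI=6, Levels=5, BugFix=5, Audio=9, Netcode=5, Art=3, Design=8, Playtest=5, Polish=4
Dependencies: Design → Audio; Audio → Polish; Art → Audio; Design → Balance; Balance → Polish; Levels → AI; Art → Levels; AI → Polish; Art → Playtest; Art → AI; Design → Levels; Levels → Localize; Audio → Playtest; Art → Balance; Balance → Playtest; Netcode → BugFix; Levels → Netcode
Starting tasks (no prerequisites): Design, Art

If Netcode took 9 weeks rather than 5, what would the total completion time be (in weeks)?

27

Actual critical path: Design→Levels→Netcode→BugFix = 8+5+5+5 = 23 ⇒ 23 weeks.
Netcode is on the critical path; changing it to 9 makes that path 27 weeks.
The critical path is still Design→Levels→Netcode→BugFix; finish is now 27 weeks.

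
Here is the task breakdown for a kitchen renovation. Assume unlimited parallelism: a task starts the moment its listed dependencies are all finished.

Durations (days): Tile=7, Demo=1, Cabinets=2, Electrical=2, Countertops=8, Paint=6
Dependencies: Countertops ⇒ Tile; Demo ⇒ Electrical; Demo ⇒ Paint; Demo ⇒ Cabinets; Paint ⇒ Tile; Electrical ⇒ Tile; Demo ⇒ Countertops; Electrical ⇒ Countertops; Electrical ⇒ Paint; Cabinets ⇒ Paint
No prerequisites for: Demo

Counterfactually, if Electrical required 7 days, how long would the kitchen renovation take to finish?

Critical path before the change: Demo→Electrical→Countertops→Tile = 1+2+8+7 = 18 giving 18 days.
Since Electrical is critical, the +5 change carries straight to that chain (now 23 days).
No other chain overtakes it, so the finish is 23 days.

23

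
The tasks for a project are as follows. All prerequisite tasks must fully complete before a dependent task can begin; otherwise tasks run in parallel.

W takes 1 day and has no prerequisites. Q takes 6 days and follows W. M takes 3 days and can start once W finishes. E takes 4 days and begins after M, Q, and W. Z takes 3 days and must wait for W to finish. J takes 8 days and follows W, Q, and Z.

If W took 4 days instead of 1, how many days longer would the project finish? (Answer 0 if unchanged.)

3

The binding path is W→Q→J = 1+6+8 = 15; finish at 15 days.
W is on the critical path; changing it to 4 makes that path 18 days.
That remains the longest chain; total 18 days.
Change in finish: 18 − 15 = +3 days.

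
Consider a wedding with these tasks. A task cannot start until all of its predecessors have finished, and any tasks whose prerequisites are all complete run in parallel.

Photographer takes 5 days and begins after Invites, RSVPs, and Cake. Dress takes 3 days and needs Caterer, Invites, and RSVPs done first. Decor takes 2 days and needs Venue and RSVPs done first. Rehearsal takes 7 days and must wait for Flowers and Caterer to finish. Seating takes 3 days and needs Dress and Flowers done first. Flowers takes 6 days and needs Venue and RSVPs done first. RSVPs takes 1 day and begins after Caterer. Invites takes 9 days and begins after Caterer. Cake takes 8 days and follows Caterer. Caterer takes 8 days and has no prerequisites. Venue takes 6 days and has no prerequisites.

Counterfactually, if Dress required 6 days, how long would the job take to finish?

Actual critical path: Caterer→Invites→Dress→Seating = 8+9+3+3 = 23 ⇒ 23 days.
Since Dress is critical, the +3 change carries straight to that chain (now 26 days).
No other chain overtakes it, so the finish is 26 days.

26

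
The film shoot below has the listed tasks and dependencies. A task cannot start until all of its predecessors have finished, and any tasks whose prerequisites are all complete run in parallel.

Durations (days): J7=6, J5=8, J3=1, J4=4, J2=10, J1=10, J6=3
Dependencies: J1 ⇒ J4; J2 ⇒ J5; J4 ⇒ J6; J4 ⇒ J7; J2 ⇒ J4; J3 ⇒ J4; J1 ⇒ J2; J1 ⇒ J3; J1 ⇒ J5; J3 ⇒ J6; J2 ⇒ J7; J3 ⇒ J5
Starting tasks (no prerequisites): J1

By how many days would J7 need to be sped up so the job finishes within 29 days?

Current finish: 30 days; target: 29.
J7 is on every critical path, so each day cut from J7 cuts the finish by one (this holds down to a finish of 28).
Need 30 − 29 = 1 day off J7 → J7 becomes 5 days, finish becomes 29.

1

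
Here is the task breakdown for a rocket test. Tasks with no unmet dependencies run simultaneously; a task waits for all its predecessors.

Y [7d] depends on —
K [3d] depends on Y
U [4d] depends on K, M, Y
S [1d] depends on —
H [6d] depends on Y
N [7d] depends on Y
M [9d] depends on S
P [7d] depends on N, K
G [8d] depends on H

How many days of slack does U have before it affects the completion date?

Critical path: Y→N→P = 7+7+7 = 21, so the finish is 21 days.
U finishes as early as 14 and must finish by 21.
Slack of U = 17 − 10 = 7 days.

7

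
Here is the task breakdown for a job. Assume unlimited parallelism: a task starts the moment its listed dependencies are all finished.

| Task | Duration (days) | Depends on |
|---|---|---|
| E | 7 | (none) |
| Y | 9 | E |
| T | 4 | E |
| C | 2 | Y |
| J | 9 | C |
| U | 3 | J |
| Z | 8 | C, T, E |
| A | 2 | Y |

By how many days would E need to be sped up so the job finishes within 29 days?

Current finish: 30 days; target: 29.
E is on every critical path, so each day cut from E cuts the finish by one (this holds down to a finish of 24).
Need 30 − 29 = 1 day off E → E becomes 6 days, finish becomes 29.

1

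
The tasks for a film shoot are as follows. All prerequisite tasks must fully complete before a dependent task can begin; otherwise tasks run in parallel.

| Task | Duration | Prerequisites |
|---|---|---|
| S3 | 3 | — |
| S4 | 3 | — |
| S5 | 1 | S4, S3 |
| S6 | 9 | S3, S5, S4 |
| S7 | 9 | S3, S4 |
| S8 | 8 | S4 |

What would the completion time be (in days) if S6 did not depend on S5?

Original critical path: S3→S5→S6 = 3+1+9 = 13 ⇒ 13 days.
Without S5→S6, S6's earliest start moves from 4 to 3.
The longest chain is now S3→S6 = 3+9 = 12, so the schedule takes 12 days.

12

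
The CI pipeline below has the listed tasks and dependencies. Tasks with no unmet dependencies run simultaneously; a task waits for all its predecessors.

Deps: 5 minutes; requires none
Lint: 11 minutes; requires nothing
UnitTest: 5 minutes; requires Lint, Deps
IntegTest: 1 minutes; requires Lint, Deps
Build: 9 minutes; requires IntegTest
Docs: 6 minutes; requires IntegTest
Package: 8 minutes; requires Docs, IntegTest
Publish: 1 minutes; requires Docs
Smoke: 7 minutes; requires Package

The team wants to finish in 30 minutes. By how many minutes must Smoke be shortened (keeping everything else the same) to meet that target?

Current finish: 33 minutes; target: 30.
Smoke is on every critical path, so each minute cut from Smoke cuts the finish by one (this holds down to a finish of 27).
Need 33 − 30 = 3 minutes off Smoke → Smoke becomes 4 minutes, finish becomes 30.

3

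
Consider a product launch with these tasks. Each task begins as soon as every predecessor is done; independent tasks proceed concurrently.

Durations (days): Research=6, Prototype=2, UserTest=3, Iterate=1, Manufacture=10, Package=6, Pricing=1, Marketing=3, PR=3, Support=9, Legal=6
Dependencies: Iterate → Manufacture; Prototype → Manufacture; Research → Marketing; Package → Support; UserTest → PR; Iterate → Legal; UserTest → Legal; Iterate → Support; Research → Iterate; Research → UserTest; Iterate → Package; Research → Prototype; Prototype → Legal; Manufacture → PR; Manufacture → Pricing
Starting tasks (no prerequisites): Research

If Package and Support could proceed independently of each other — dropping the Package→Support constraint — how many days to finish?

21

Original critical path: Research→Iterate→Package→Support = 6+1+6+9 = 22 ⇒ 22 days.
Without Package→Support, Support's earliest start moves from 13 to 7.
The longest chain is now Research→Prototype→Manufacture→PR = 6+2+10+3 = 21, so the project takes 21 days.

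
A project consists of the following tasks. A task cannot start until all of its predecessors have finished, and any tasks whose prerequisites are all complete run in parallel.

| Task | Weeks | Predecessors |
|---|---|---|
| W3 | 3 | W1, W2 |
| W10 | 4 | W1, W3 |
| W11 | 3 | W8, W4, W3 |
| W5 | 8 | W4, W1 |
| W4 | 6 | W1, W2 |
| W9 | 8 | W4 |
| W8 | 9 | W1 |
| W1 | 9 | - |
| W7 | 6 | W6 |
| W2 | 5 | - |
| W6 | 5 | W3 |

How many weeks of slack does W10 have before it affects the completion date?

7

The longest chain is W1→W3→W6→W7 = 9+3+5+6 = 23; overall finish 23 weeks.
The longest chain containing W10 totals 16 weeks.
So W10 can slip 23 − 16 = 7 weeks.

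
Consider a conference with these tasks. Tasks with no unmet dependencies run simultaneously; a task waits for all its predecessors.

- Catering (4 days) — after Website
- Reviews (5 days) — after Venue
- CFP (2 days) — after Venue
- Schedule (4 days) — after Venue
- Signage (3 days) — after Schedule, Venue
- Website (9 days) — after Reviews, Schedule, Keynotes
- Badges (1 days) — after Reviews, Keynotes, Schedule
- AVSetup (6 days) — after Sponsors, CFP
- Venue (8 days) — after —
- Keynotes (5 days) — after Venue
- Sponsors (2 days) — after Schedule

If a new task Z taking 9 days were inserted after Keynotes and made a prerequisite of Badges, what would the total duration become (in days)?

26

Originally the project takes 26 days.
With Z inserted, Badges now waits for max(Reviews, Keynotes, Schedule, Z).
New critical path: Venue→Reviews→Website→Catering = 8+5+9+4 = 26 ⇒ 26 days.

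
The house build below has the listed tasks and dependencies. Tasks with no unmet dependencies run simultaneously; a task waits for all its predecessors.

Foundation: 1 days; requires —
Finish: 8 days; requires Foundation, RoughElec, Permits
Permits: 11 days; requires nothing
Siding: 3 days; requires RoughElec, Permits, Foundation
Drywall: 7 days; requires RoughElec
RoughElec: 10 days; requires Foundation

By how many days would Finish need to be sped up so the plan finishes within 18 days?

1

Current finish: 19 days; target: 18.
Finish is on every critical path, so each day cut from Finish cuts the finish by one (this holds down to a finish of 18).
Need 19 − 18 = 1 day off Finish → Finish becomes 7 days, finish becomes 18.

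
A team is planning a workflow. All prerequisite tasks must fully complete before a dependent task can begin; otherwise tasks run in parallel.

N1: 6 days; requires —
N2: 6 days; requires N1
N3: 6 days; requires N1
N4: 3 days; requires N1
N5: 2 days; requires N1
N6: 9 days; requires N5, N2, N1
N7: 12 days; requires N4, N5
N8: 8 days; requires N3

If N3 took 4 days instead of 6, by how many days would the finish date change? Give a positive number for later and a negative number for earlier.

Actual critical path: N1→N2→N6 = 6+6+9 = 21 ⇒ 21 days.
The longest path through N3 is only 20 days, so N3 has float 1.
The critical path is still N1→N2→N6; finish is now 21 days.
Change in finish: 21 − 21 = +0 days.

0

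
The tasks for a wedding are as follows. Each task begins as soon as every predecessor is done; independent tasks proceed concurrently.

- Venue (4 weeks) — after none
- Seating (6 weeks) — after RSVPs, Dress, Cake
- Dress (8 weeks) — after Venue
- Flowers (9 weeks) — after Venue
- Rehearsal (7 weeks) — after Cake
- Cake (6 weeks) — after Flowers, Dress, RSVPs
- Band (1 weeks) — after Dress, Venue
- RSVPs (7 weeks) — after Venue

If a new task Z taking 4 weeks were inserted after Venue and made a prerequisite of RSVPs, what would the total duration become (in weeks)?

28

Originally the wedding takes 26 weeks.
With Z inserted, RSVPs now waits for max(Venue, Z).
New critical path: Venue→Z→RSVPs→Cake→Rehearsal = 4+4+7+6+7 = 28 ⇒ 28 weeks.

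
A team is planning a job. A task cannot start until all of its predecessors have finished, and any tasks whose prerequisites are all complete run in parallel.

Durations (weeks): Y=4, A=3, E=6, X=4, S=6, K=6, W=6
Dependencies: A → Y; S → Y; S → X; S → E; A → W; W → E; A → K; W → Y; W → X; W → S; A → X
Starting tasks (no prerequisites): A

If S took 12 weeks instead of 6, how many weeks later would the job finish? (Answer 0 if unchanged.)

Critical path before the change: A→W→S→E = 3+6+6+6 = 21 giving 21 weeks.
Since S is critical, the +6 change carries straight to that chain (now 27 weeks).
That remains the longest chain; total 27 weeks.
Change in finish: 27 − 21 = +6 weeks.

6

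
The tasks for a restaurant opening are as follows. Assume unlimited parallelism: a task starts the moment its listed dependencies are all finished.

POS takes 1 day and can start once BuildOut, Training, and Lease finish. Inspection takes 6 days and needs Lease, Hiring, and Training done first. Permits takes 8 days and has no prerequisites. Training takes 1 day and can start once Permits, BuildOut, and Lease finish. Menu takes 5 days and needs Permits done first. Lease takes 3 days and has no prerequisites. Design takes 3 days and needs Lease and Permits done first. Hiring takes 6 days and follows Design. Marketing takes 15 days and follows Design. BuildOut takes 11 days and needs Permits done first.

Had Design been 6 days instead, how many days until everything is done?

29

Critical path before the change: Permits→Design→Marketing = 8+3+15 = 26 giving 26 days.
Since Design is critical, the +3 change carries straight to that chain (now 29 days).
That remains the longest chain; total 29 days.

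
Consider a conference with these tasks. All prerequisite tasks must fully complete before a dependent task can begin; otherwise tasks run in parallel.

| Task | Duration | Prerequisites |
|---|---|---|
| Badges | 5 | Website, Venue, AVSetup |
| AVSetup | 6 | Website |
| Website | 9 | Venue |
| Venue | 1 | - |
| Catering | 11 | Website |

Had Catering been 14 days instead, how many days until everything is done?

24

Critical path before the change: Venue→Website→Catering = 1+9+11 = 21 giving 21 days.
Catering is on the critical path; changing it to 14 makes that path 24 days.
That remains the longest chain; total 24 days.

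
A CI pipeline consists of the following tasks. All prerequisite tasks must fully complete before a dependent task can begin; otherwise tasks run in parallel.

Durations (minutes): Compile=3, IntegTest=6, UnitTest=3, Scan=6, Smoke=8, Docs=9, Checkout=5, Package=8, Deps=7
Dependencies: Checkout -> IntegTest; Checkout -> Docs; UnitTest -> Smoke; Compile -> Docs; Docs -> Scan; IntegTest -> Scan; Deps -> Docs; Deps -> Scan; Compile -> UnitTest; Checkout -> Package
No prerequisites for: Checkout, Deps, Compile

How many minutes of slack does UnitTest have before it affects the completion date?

The longest chain is Deps→Docs→Scan = 7+9+6 = 22; overall finish 22 minutes.
Longest path through UnitTest: 14 minutes (earliest finish 6, latest finish 14).
Slack of UnitTest = 11 − 3 = 8 minutes.

8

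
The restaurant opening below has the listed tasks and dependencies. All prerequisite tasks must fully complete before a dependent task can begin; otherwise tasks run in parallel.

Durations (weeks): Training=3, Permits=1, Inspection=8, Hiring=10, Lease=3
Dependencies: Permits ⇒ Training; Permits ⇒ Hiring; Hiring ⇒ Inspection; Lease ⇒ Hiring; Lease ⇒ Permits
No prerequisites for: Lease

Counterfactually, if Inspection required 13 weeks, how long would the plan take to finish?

27

The binding path is Lease→Permits→Hiring→Inspection = 3+1+10+8 = 22; finish at 22 weeks.
Inspection is on the critical path; changing it to 13 makes that path 27 weeks.
No other chain overtakes it, so the finish is 27 weeks.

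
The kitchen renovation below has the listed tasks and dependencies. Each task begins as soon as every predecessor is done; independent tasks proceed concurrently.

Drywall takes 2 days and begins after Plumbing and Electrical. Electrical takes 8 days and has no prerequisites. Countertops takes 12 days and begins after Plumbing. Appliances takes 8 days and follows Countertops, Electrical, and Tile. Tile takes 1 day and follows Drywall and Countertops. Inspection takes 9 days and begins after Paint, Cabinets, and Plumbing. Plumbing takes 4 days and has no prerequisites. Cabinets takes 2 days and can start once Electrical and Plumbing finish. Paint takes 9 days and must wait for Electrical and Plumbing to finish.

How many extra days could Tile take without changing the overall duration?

The longest chain is Electrical→Paint→Inspection = 8+9+9 = 26; overall finish 26 days.
Longest path through Tile: 25 days (earliest finish 17, latest finish 18).
Float = 26 − 25 = 1.

1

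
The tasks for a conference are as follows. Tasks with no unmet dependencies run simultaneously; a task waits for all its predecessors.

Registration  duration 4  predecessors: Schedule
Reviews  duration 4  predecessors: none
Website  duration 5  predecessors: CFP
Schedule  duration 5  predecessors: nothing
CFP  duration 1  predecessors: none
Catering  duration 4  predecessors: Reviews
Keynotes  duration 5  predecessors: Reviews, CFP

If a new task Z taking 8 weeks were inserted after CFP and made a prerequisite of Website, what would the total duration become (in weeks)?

Originally the job takes 9 weeks.
With Z inserted, Website now waits for max(CFP, Z).
New critical path: CFP→Z→Website = 1+8+5 = 14 ⇒ 14 weeks.

14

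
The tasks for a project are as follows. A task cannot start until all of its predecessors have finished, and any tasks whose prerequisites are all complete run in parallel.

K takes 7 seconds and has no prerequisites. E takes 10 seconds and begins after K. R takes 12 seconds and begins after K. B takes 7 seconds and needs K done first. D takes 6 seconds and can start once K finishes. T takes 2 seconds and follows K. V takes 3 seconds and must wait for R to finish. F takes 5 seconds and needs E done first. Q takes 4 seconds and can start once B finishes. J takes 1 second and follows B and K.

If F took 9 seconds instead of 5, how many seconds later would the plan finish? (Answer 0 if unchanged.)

4

Actual critical path: K→E→F = 7+10+5 = 22 ⇒ 22 seconds.
F is on the critical path; changing it to 9 makes that path 26 seconds.
No other chain overtakes it, so the finish is 26 seconds.
Change in finish: 26 − 22 = +4 seconds.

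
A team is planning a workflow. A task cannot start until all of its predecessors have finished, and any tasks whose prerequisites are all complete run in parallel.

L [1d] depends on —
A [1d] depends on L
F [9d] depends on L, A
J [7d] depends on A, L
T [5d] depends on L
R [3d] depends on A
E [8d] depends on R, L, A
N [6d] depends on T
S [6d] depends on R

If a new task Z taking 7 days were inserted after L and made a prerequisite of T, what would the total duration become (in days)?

19

Originally the plan takes 13 days.
With Z inserted, T now waits for max(L, Z).
New critical path: L→Z→T→N = 1+7+5+6 = 19 ⇒ 19 days.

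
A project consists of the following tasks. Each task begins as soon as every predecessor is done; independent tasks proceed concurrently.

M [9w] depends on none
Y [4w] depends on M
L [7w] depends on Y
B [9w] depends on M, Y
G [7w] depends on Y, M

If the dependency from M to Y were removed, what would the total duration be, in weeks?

18

Original critical path: M→Y→B = 9+4+9 = 22 ⇒ 22 weeks.
Without M→Y, Y's earliest start moves from 9 to 0.
After: M→B = 9+9 = 18 → 18 weeks.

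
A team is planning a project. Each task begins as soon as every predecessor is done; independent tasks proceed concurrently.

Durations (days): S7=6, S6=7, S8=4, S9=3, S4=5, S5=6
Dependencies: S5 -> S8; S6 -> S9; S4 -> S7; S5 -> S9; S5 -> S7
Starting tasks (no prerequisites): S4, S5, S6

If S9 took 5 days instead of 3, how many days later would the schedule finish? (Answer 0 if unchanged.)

Baseline: S5→S7 = 6+6 = 12 → 12 days.
S9 has 2 days of float (longest path through it is 10).
The critical path is still S5→S7; finish is now 12 days.
Change in finish: 12 − 12 = +0 days.

0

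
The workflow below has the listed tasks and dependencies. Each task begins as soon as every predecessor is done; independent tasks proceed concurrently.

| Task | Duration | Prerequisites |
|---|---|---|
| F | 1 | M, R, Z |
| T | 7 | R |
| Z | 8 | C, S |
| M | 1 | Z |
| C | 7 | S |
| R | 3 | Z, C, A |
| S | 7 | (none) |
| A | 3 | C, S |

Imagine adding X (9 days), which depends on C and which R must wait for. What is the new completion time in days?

Originally the project takes 32 days.
With X inserted, R now waits for max(Z, C, A, X).
New critical path: S→C→X→R→T = 7+7+9+3+7 = 33 ⇒ 33 days.

33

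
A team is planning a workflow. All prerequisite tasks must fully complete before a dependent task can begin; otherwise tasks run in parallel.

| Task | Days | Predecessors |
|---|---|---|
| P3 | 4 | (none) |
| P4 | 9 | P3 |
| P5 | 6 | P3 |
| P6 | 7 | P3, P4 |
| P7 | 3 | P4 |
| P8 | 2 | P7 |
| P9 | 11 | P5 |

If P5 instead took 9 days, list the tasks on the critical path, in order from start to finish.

P3, P5, P9

Critical path before the change: P3→P5→P9 = 4+6+11 = 21 giving 21 days.
P5 lies on that path, so at 9 days the path becomes 24 days.
The critical path is still P3→P5→P9; finish is now 24 days.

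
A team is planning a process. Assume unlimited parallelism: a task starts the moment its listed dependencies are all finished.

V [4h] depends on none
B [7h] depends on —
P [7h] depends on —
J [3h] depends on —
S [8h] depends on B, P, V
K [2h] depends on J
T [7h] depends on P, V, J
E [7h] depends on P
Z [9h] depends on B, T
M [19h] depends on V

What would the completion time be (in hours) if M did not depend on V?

23

With the dependency in place, V→M = 4+19 = 23 sets the finish at 23 hours.
Without V→M, M's earliest start moves from 4 to 0.
New critical path: P→T→Z = 7+7+9 = 23 ⇒ 23 hours.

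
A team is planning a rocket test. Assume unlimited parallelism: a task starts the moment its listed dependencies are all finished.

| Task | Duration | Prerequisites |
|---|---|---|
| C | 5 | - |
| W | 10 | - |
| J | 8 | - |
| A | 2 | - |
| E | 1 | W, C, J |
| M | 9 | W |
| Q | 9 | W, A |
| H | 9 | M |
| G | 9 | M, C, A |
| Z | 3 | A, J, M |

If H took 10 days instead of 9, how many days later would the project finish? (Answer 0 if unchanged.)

The binding path is W→M→H = 10+9+9 = 28; finish at 28 days.
H is on the critical path; changing it to 10 makes that path 29 days.
The critical path is still W→M→H; finish is now 29 days.
Change in finish: 29 − 28 = +1 days.

1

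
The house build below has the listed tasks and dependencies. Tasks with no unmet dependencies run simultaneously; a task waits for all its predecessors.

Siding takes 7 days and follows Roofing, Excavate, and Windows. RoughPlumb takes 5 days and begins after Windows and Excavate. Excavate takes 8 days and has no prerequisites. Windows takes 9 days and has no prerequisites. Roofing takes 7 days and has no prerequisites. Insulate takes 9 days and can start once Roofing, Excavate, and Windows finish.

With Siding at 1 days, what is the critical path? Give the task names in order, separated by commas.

Windows, Insulate

Actual critical path: Windows→Insulate = 9+9 = 18 ⇒ 18 days.
The longest path through Siding is only 16 days, so Siding has float 2.
That remains the longest chain; total 18 days.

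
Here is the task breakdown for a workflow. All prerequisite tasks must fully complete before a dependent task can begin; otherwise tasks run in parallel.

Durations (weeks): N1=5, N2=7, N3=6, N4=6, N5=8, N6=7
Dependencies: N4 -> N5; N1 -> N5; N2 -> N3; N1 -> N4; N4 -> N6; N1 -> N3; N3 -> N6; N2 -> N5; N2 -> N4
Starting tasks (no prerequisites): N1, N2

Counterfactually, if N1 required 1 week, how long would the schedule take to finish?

21

Critical path before the change: N2→N4→N5 = 7+6+8 = 21 giving 21 weeks.
N1 is off the critical path — its longest chain is 19 weeks, giving 2 of slack.
The critical path is still N2→N4→N5; finish is now 21 weeks.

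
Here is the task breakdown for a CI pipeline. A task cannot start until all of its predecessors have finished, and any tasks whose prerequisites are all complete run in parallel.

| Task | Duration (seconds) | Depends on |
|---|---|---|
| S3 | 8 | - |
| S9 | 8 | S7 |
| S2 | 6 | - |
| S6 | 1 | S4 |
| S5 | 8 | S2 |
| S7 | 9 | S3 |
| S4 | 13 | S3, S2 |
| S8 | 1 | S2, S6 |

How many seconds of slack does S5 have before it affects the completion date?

11

Critical path: S3→S7→S9 = 8+9+8 = 25, so the finish is 25 seconds.
S5 finishes as early as 14 and must finish by 25.
Float = 25 − 14 = 11.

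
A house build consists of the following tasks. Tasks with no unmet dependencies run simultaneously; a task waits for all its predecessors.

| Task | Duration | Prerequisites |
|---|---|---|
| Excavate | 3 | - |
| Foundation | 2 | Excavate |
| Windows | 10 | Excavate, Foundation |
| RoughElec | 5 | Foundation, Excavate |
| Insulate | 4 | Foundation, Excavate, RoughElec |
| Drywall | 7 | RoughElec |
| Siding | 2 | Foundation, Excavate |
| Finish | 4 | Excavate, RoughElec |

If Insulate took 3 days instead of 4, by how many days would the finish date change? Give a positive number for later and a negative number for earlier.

0

The binding path is Excavate→Foundation→RoughElec→Drywall = 3+2+5+7 = 17; finish at 17 days.
Insulate has 3 days of float (longest path through it is 14).
No other chain overtakes it, so the finish is 17 days.
Change in finish: 17 − 17 = +0 days.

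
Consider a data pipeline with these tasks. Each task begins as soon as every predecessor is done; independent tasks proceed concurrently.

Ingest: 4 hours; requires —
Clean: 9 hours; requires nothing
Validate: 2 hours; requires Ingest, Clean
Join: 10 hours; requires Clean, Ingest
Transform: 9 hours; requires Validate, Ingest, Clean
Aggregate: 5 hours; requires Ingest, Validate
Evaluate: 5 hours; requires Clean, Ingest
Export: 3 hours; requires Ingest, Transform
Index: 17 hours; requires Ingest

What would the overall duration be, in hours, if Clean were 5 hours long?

21

The binding path is Clean→Validate→Transform→Export = 9+2+9+3 = 23; finish at 23 hours.
Since Clean is critical, the -4 change carries straight to that chain (now 19 hours).
Now Ingest→Index = 4+17 = 21 is longest, so the finish becomes 21 hours.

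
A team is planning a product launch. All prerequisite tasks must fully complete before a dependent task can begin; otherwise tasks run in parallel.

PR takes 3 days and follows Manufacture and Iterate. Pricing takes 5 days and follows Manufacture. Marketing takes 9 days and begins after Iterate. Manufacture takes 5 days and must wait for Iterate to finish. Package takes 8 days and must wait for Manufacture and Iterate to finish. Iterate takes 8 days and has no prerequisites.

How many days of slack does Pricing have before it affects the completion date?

3

Critical path: Iterate→Manufacture→Package = 8+5+8 = 21, so the finish is 21 days.
The longest chain containing Pricing totals 18 days.
Float = 21 − 18 = 3.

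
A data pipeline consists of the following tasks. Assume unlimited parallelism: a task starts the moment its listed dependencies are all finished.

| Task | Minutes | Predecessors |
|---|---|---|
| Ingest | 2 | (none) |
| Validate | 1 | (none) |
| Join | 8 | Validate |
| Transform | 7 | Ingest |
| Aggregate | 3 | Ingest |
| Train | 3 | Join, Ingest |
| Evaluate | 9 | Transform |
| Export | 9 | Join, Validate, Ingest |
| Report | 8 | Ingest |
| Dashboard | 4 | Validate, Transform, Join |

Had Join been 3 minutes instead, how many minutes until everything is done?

Baseline: Validate→Join→Export = 1+8+9 = 18 → 18 minutes.
Since Join is critical, the -5 change carries straight to that chain (now 13 minutes).
The binding chain switches to Ingest→Transform→Evaluate = 2+7+9 = 18; finish 18 minutes.

18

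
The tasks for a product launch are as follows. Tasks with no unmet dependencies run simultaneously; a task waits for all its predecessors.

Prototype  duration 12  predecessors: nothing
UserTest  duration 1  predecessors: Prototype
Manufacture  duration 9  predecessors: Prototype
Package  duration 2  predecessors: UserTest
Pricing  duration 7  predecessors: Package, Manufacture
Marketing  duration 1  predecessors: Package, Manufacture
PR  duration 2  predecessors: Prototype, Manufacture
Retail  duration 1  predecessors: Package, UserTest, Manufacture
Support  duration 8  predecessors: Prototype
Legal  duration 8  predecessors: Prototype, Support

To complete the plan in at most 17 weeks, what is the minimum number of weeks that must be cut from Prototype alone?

Current finish: 28 weeks; target: 17.
Prototype is on every critical path, so each week cut from Prototype cuts the finish by one (this holds down to a finish of 17).
Need 28 − 17 = 11 weeks off Prototype → Prototype becomes 1 week, finish becomes 17.

11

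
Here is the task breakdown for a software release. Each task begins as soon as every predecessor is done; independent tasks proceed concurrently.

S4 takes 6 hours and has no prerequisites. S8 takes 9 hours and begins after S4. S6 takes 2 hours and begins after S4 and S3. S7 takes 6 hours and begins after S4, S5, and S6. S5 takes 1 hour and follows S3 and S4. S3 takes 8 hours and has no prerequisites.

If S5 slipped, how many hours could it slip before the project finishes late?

Critical path: S3→S6→S7 = 8+2+6 = 16, so the finish is 16 hours.
The longest chain containing S5 totals 15 hours.
Slack of S5 = 9 − 8 = 1 hour.

1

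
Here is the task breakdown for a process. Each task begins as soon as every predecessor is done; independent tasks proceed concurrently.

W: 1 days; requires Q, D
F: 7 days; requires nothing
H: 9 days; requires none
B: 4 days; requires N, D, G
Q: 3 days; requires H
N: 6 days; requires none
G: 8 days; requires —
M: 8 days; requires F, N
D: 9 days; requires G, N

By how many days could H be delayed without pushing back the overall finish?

8

The longest chain is G→D→B = 8+9+4 = 21; overall finish 21 days.
The longest chain containing H totals 13 days.
So H can slip 17 − 9 = 8 days.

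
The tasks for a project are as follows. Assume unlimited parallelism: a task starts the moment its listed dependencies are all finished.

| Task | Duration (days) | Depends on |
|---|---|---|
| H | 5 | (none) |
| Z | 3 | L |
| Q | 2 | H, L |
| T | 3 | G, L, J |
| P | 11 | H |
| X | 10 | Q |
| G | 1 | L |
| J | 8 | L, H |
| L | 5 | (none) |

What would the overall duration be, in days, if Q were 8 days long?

23

The binding path is L→Q→X = 5+2+10 = 17; finish at 17 days.
Q is on the critical path; changing it to 8 makes that path 23 days.
The critical path is still L→Q→X; finish is now 23 days.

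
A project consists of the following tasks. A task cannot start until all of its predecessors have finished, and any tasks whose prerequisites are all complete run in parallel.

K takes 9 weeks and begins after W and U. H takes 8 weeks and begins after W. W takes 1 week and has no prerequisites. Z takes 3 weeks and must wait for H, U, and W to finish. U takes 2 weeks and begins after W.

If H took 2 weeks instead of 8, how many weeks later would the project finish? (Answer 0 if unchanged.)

The binding path is W→H→Z = 1+8+3 = 12; finish at 12 weeks.
H is on the critical path; changing it to 2 makes that path 6 weeks.
New critical path: W→U→K = 1+2+9 = 12 ⇒ 12 weeks.
Change in finish: 12 − 12 = +0 weeks.

0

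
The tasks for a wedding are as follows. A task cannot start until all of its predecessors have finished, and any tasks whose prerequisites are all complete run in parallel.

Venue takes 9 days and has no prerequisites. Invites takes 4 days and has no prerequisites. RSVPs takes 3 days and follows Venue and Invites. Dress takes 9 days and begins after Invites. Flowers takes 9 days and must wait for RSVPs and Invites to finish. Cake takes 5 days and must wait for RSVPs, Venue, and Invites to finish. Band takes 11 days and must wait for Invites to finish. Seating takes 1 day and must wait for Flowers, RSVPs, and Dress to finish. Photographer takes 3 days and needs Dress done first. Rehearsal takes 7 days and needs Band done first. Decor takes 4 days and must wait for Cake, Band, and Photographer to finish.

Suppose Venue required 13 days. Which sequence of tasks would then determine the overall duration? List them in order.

Venue, RSVPs, Flowers, Seating

Critical path before the change: Venue→RSVPs→Flowers→Seating = 9+3+9+1 = 22 giving 22 days.
Venue lies on that path, so at 13 days the path becomes 26 days.
The critical path is still Venue→RSVPs→Flowers→Seating; finish is now 26 days.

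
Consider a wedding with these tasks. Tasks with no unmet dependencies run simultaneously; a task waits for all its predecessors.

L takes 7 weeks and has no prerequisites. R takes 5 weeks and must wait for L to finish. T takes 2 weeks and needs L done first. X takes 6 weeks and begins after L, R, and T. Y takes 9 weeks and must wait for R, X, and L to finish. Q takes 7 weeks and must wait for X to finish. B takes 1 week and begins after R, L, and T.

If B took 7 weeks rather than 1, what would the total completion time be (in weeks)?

Actual critical path: L→R→X→Y = 7+5+6+9 = 27 ⇒ 27 weeks.
B has 14 weeks of float (longest path through it is 13).
No other chain overtakes it, so the finish is 27 weeks.

27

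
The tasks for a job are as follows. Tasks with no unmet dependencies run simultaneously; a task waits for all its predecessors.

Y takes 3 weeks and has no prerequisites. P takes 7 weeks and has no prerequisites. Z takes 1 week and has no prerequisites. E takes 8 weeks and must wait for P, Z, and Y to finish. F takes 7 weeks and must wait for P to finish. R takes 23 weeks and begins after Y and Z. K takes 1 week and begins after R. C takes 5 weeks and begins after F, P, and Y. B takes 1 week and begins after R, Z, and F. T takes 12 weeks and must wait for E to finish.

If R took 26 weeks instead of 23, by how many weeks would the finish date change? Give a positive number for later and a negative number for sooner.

3

Baseline: Y→R→K = 3+23+1 = 27 → 27 weeks.
R lies on that path, so at 26 weeks the path becomes 30 weeks.
The critical path is still Y→R→K; finish is now 30 weeks.
Change in finish: 30 − 27 = +3 weeks.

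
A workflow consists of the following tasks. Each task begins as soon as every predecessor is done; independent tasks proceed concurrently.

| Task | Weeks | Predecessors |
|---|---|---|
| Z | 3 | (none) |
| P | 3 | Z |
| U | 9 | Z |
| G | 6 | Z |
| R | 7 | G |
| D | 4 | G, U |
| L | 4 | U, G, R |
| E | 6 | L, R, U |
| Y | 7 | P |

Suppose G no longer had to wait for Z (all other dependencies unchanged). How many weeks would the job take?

23

Before: longest chain Z→G→R→L→E = 3+6+7+4+6 = 26, finish 26.
Without Z→G, G's earliest start moves from 3 to 0.
After: G→R→L→E = 6+7+4+6 = 23 → 23 weeks.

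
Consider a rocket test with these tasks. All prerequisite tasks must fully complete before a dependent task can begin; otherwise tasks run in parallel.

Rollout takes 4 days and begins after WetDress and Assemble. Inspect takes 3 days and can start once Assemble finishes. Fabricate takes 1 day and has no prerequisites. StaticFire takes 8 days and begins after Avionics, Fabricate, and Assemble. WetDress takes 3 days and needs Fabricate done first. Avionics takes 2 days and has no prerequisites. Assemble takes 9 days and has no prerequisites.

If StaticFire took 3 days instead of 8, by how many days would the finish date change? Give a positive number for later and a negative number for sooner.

Critical path before the change: Assemble→StaticFire = 9+8 = 17 giving 17 days.
StaticFire lies on that path, so at 3 days the path becomes 12 days.
The binding chain switches to Assemble→Rollout = 9+4 = 13; finish 13 days.
Change in finish: 13 − 17 = -4 days.

-4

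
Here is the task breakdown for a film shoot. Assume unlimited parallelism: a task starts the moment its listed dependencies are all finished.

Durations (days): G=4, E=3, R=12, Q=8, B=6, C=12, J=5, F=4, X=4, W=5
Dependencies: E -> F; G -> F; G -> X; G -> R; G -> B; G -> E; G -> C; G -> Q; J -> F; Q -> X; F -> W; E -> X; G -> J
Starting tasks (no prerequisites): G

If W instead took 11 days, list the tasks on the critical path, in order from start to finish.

The binding path is G→J→F→W = 4+5+4+5 = 18; finish at 18 days.
Since W is critical, the +6 change carries straight to that chain (now 24 days).
No other chain overtakes it, so the finish is 24 days.

G, J, F, W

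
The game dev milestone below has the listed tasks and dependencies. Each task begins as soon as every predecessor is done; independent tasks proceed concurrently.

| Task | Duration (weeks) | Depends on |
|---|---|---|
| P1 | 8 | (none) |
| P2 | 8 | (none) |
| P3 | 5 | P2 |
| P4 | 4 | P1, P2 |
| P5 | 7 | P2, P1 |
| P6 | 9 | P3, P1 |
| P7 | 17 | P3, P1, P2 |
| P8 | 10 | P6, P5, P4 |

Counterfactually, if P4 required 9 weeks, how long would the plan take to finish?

Baseline: P2→P3→P6→P8 = 8+5+9+10 = 32 → 32 weeks.
The longest path through P4 is only 22 weeks, so P4 has float 10.
That remains the longest chain; total 32 weeks.

32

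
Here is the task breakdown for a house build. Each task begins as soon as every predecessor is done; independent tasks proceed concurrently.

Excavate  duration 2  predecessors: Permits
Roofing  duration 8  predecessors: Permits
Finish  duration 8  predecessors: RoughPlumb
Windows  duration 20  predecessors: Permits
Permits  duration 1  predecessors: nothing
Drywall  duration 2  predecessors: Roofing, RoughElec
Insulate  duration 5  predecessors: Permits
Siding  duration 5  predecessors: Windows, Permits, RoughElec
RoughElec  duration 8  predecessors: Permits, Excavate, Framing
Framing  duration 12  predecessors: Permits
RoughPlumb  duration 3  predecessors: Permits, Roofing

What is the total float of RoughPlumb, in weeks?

Critical path: Permits→Framing→RoughElec→Siding = 1+12+8+5 = 26, so the finish is 26 weeks.
RoughPlumb finishes as early as 12 and must finish by 18.
Slack of RoughPlumb = 15 − 9 = 6 weeks.

6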